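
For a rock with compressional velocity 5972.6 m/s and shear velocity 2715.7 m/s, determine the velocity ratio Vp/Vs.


Vp/Vs = 5972.6 / 2715.7
= 2.1993

2.1993


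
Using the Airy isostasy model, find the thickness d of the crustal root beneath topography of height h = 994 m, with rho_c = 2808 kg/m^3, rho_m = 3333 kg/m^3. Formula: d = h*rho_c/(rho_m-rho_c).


rho_m - rho_c = 3333 - 2808 = 525
d = 994 * 2808 / 525
= 2791152 / 525
= 5316.48 m

5316.48


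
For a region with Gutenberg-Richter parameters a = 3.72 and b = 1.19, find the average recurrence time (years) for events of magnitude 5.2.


log10(N) = 3.72 - 1.19*5.2 = -2.468
N = 10^-2.468 = 0.003404
T = 1/N = 1/0.003404 = 293.765 years

293.765


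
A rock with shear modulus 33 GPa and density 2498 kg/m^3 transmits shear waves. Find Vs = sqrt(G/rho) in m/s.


Convert G to Pa: G = 33e9 Pa
Compute G/rho = 33e9 / 2498 = 13210568.4548
Vs = sqrt(13210568.4548) = 3634.63 m/s

3634.63


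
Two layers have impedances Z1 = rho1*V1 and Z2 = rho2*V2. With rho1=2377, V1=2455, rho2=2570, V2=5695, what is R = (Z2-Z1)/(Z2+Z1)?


Z1 = 2377 * 2455 = 5835535
Z2 = 2570 * 5695 = 14636150
R = (14636150 - 5835535) / (14636150 + 5835535) = 8800615 / 20471685 = 0.4299

0.4299


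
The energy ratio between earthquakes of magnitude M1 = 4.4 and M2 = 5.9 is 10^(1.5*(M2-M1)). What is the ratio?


M2 - M1 = 5.9 - 4.4 = 1.5
1.5 * 1.5 = 2.25
ratio = 10^2.25 = 177.83

177.83


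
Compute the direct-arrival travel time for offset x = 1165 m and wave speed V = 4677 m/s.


t = x / V
= 1165 / 4677
= 0.2491 s

0.2491


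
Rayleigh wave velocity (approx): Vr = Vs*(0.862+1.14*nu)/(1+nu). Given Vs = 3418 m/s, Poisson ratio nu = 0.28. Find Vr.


Numerator factor = 0.862 + 1.14*0.28 = 1.1812
Denominator = 1 + 0.28 = 1.28
Vr = 3418 * 1.1812 / 1.28 = 3154.17 m/s

3154.17


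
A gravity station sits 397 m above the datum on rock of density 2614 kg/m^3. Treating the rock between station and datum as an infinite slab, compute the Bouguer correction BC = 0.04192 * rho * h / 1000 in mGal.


BC = 0.04192 * rho * h / 1000
= 0.04192 * 2614 * 397 / 1000
= 43.5028 mGal

43.5028


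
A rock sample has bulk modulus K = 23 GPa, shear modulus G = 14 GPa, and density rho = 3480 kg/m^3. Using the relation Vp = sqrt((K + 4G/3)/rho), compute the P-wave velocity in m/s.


First compute the effective modulus:
K + 4G/3 = 23e9 + 4*14e9/3 = 41666666666.67 Pa
Then divide by density:
41666666666.67 / 3480 = 11973180.0766 Pa/(kg/m^3)
Take the square root:
Vp = sqrt(11973180.0766) = 3460.23 m/s

3460.23


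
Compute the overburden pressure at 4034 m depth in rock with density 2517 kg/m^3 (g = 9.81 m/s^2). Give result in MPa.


P = rho * g * z / 1e6
= 2517 * 9.81 * 4034 / 1e6
= 99606600.18 / 1e6
= 99.6066 MPa

99.6066


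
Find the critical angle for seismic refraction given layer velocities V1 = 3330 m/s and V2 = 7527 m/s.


V1/V2 = 3330/7527 = 0.442407
theta_c = arcsin(0.442407) = 26.2576 degrees

26.2576


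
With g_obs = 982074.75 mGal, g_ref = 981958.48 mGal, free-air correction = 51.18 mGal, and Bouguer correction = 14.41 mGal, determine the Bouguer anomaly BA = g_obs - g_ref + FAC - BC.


BA = g_obs - g_ref + FAC - BC
= 982074.75 - 981958.48 + 51.18 - 14.41
= 153.04 mGal

153.04


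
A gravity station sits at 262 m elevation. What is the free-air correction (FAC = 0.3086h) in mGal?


FAC = 0.3086 * h
= 0.3086 * 262
= 80.8532 mGal

80.8532


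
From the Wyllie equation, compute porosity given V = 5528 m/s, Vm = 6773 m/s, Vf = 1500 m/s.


1/V - 1/Vm = 1/5528 - 1/6773 = 3.325e-05
1/Vf - 1/Vm = 1/1500 - 1/6773 = 0.00051902
phi = 3.325e-05 / 0.00051902 = 0.0641

0.0641


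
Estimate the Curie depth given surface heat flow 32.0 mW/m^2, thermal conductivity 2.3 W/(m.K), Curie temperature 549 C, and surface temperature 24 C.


T_Curie - T_surf = 549 - 24 = 525 C
Convert q to W/m^2: 32.0 mW/m^2 = 0.032 W/m^2
d = 525 * 2.3 / 0.032 = 37734.38 m

37734.38


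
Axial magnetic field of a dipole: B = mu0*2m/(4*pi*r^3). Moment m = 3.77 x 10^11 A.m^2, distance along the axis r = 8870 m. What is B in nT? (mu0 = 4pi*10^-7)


m = 3.77 x 10^11 = 377000000000 A.m^2
2m = 754000000000 A.m^2
r^3 = 8870^3 = 697864103000
B = (4pi*10^-7) * 754000000000 / (4*pi * 697864103000) * 1e9
= 947504.344323 / 8769618956755.32 * 1e9
= 108.044 nT

108.044


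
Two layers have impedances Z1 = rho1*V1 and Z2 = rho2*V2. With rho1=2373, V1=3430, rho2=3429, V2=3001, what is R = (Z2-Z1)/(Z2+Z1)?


Z1 = 2373 * 3430 = 8139390
Z2 = 3429 * 3001 = 10290429
R = (10290429 - 8139390) / (10290429 + 8139390) = 2151039 / 18429819 = 0.1167

0.1167


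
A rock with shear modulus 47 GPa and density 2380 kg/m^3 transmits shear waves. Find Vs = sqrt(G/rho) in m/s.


Convert G to Pa: G = 47e9 Pa
Compute G/rho = 47e9 / 2380 = 19747899.1597
Vs = sqrt(19747899.1597) = 4443.86 m/s

4443.86


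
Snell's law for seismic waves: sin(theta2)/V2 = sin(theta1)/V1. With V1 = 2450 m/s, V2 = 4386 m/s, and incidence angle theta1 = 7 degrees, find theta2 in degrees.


sin(theta1) = sin(7 deg) = 0.121869
sin(theta2) = V2/V1 * sin(theta1) = 4386/2450 * 0.121869 = 0.218171
theta2 = arcsin(0.218171) = 12.6016 degrees

12.6016


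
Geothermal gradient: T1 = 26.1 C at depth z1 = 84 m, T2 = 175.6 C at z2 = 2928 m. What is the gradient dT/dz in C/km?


dT = 175.6 - 26.1 = 149.5 C
dz = 2928 - 84 = 2844 m
gradient = dT/dz * 1000 = 149.5/2844 * 1000 = 52.5668 C/km

52.5668


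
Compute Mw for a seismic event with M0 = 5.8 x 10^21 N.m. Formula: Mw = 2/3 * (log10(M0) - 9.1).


log10(M0) = log10(5.8 x 10^21) = 21.7634
Mw = 2/3 * (21.7634 - 9.1)
= 2/3 * 12.6634
= 8.44

8.44


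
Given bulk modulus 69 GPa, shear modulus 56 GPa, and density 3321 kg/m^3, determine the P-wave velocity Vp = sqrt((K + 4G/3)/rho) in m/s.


First compute the effective modulus:
K + 4G/3 = 69e9 + 4*56e9/3 = 143666666666.67 Pa
Then divide by density:
143666666666.67 / 3321 = 43260062.2303 Pa/(kg/m^3)
Take the square root:
Vp = sqrt(43260062.2303) = 6577.24 m/s

6577.24


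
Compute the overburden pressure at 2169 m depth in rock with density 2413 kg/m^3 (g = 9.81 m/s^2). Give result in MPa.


P = rho * g * z / 1e6
= 2413 * 9.81 * 2169 / 1e6
= 51343548.57 / 1e6
= 51.3435 MPa

51.3435


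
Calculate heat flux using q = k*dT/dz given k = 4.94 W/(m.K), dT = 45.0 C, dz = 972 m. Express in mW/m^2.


q = k * dT / dz * 1000
= 4.94 * 45.0 / 972 * 1000
= 0.228704 * 1000
= 228.7037 mW/m^2

228.7037


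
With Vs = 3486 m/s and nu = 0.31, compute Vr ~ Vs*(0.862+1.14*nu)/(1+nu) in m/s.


Numerator factor = 0.862 + 1.14*0.31 = 1.2154
Denominator = 1 + 0.31 = 1.31
Vr = 3486 * 1.2154 / 1.31 = 3234.26 m/s

3234.26


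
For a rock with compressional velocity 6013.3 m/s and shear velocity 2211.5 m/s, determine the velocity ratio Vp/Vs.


Vp/Vs = 6013.3 / 2211.5
= 2.7191

2.7191


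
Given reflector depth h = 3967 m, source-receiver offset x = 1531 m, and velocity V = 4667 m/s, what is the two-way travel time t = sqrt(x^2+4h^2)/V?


x^2 + 4h^2 = 1531^2 + 4*3967^2 = 2343961 + 62948356 = 65292317
sqrt(65292317) = 8080.3661
t = 8080.3661 / 4667 = 1.7314 s

1.7314


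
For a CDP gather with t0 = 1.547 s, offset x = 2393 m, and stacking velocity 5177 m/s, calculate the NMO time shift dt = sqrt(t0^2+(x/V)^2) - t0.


x/Vnmo = 2393/5177 = 0.462237
(x/Vnmo)^2 = 0.213663
t0^2 = 2.393209
sqrt(2.393209 + 0.213663) = 1.614581
dt = 1.614581 - 1.547 = 0.067581

0.067581


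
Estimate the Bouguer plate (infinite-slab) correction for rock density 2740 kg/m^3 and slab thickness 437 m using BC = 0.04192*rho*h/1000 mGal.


BC = 0.04192 * rho * h / 1000
= 0.04192 * 2740 * 437 / 1000
= 50.1942 mGal

50.1942


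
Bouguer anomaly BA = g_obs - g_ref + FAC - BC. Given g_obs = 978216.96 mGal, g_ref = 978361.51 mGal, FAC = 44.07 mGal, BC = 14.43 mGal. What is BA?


BA = g_obs - g_ref + FAC - BC
= 978216.96 - 978361.51 + 44.07 - 14.43
= -114.91 mGal

-114.91


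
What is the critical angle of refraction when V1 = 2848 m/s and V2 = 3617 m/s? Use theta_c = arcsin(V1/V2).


V1/V2 = 2848/3617 = 0.787393
theta_c = arcsin(0.787393) = 51.9425 degrees

51.9425


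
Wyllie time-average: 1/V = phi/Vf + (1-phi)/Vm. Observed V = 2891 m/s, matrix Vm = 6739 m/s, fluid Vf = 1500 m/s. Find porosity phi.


1/V - 1/Vm = 1/2891 - 1/6739 = 0.00019751
1/Vf - 1/Vm = 1/1500 - 1/6739 = 0.00051828
phi = 0.00019751 / 0.00051828 = 0.3811

0.3811


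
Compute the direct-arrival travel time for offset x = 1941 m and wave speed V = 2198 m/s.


t = x / V
= 1941 / 2198
= 0.8831 s

0.8831


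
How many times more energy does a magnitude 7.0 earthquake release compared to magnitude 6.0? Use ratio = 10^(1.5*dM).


M2 - M1 = 7.0 - 6.0 = 1.0
1.5 * 1.0 = 1.5
ratio = 10^1.5 = 31.62

31.62


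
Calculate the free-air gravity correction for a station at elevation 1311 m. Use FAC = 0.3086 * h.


FAC = 0.3086 * h
= 0.3086 * 1311
= 404.5746 mGal

404.5746


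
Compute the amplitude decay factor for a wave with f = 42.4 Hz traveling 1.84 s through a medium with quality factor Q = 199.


pi*f*t/Q = pi*42.4*1.84/199 = 1.231631
A/A0 = exp(-1.231631) = 0.291816

0.291816


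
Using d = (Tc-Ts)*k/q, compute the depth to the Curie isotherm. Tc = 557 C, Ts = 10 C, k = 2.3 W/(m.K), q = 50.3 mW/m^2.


T_Curie - T_surf = 557 - 10 = 547 C
Convert q to W/m^2: 50.3 mW/m^2 = 0.0503 W/m^2
d = 547 * 2.3 / 0.0503 = 25011.93 m

25011.93


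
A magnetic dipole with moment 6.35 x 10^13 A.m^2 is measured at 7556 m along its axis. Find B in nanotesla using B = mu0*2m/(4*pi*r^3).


m = 6.35 x 10^13 = 63500000000000 A.m^2
2m = 127000000000000 A.m^2
r^3 = 7556^3 = 431395735616
B = (4pi*10^-7) * 127000000000000 / (4*pi * 431395735616) * 1e9
= 159592906.802361 / 5421078695204.76 * 1e9
= 29439.3267 nT

29439.3267


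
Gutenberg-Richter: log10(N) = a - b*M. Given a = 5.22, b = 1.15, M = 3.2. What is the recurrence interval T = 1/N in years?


log10(N) = 5.22 - 1.15*3.2 = 1.54
N = 10^1.54 = 34.673685
T = 1/N = 1/34.673685 = 0.0288 years

0.0288


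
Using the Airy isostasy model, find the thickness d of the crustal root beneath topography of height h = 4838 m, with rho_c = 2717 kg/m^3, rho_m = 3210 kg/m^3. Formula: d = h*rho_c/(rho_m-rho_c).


rho_m - rho_c = 3210 - 2717 = 493
d = 4838 * 2717 / 493
= 13144846 / 493
= 26662.97 m

26662.97


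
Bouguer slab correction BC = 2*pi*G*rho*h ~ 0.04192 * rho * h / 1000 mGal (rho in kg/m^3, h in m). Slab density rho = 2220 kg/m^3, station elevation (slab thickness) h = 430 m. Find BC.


BC = 0.04192 * rho * h / 1000
= 0.04192 * 2220 * 430 / 1000
= 40.0168 mGal

40.0168


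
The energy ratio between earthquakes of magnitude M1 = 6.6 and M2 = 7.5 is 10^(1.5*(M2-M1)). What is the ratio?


M2 - M1 = 7.5 - 6.6 = 0.9
1.5 * 0.9 = 1.35
ratio = 10^1.35 = 22.39

22.39


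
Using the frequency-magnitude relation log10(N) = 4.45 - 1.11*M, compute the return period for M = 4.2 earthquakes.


log10(N) = 4.45 - 1.11*4.2 = -0.212
N = 10^-0.212 = 0.613762
T = 1/N = 1/0.613762 = 1.6293 years

1.6293


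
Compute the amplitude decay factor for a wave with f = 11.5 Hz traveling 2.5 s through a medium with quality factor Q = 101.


pi*f*t/Q = pi*11.5*2.5/101 = 0.894265
A/A0 = exp(-0.894265) = 0.408908

0.408908


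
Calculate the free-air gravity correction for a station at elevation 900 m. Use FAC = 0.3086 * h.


FAC = 0.3086 * h
= 0.3086 * 900
= 277.74 mGal

277.74


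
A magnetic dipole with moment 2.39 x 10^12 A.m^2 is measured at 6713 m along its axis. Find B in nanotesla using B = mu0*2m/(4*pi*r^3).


m = 2.39 x 10^12 = 2390000000000 A.m^2
2m = 4780000000000 A.m^2
r^3 = 6713^3 = 302517109097
B = (4pi*10^-7) * 4780000000000 / (4*pi * 302517109097) * 1e9
= 6006725.153664 / 3801542110097.43 * 1e9
= 1580.0759 nT

1580.0759


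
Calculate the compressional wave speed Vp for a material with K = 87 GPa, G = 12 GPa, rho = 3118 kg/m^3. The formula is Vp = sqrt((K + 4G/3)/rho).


First compute the effective modulus:
K + 4G/3 = 87e9 + 4*12e9/3 = 103000000000.0 Pa
Then divide by density:
103000000000.0 / 3118 = 33033996.1514 Pa/(kg/m^3)
Take the square root:
Vp = sqrt(33033996.1514) = 5747.52 m/s

5747.52


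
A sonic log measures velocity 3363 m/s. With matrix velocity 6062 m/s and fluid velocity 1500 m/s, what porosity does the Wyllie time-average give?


1/V - 1/Vm = 1/3363 - 1/6062 = 0.00013239
1/Vf - 1/Vm = 1/1500 - 1/6062 = 0.0005017
phi = 0.00013239 / 0.0005017 = 0.2639

0.2639


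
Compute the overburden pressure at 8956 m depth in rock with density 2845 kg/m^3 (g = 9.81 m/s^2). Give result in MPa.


P = rho * g * z / 1e6
= 2845 * 9.81 * 8956 / 1e6
= 249957034.2 / 1e6
= 249.957 MPa

249.957


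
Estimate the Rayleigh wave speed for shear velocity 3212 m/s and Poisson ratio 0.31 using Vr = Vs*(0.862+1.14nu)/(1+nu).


Numerator factor = 0.862 + 1.14*0.31 = 1.2154
Denominator = 1 + 0.31 = 1.31
Vr = 3212 * 1.2154 / 1.31 = 2980.05 m/s

2980.05


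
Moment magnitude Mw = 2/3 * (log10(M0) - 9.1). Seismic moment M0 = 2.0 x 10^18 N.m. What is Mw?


log10(M0) = log10(2.0 x 10^18) = 18.301
Mw = 2/3 * (18.301 - 9.1)
= 2/3 * 9.201
= 6.13

6.13


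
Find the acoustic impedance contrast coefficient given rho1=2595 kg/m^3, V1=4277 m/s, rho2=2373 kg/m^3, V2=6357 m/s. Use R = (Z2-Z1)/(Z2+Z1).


Z1 = 2595 * 4277 = 11098815
Z2 = 2373 * 6357 = 15085161
R = (15085161 - 11098815) / (15085161 + 11098815) = 3986346 / 26183976 = 0.1522

0.1522


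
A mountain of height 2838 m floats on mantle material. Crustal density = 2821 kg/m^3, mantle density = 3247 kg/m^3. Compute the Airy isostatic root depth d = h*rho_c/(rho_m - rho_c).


rho_m - rho_c = 3247 - 2821 = 426
d = 2838 * 2821 / 426
= 8005998 / 426
= 18793.42 m

18793.42


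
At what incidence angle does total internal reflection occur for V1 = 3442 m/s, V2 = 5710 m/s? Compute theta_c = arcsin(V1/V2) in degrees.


V1/V2 = 3442/5710 = 0.602802
theta_c = arcsin(0.602802) = 37.0708 degrees

37.0708


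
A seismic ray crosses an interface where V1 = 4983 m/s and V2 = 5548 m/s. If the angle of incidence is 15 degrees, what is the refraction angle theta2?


sin(theta1) = sin(15 deg) = 0.258819
sin(theta2) = V2/V1 * sin(theta1) = 5548/4983 * 0.258819 = 0.288165
theta2 = arcsin(0.288165) = 16.7482 degrees

16.7482


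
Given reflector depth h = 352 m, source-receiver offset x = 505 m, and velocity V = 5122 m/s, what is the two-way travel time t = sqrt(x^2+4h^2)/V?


x^2 + 4h^2 = 505^2 + 4*352^2 = 255025 + 495616 = 750641
sqrt(750641) = 866.3954
t = 866.3954 / 5122 = 0.1692 s

0.1692


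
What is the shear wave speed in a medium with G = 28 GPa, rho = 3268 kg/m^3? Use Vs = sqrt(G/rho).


Convert G to Pa: G = 28e9 Pa
Compute G/rho = 28e9 / 3268 = 8567931.4565
Vs = sqrt(8567931.4565) = 2927.1 m/s

2927.1


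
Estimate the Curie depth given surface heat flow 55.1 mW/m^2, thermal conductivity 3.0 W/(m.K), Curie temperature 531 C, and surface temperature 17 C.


T_Curie - T_surf = 531 - 17 = 514 C
Convert q to W/m^2: 55.1 mW/m^2 = 0.0551 W/m^2
d = 514 * 3.0 / 0.0551 = 27985.48 m

27985.48


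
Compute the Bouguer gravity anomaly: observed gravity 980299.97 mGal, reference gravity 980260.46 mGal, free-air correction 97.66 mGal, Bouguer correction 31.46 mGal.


BA = g_obs - g_ref + FAC - BC
= 980299.97 - 980260.46 + 97.66 - 31.46
= 105.71 mGal

105.71


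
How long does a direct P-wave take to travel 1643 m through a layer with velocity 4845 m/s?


t = x / V
= 1643 / 4845
= 0.3391 s

0.3391


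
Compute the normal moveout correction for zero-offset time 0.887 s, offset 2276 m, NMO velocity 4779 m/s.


x/Vnmo = 2276/4779 = 0.47625
(x/Vnmo)^2 = 0.226814
t0^2 = 0.786769
sqrt(0.786769 + 0.226814) = 1.006769
dt = 1.006769 - 0.887 = 0.119769

0.119769


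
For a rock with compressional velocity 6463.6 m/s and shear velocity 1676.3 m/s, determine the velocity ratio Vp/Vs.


Vp/Vs = 6463.6 / 1676.3
= 3.8559

3.8559


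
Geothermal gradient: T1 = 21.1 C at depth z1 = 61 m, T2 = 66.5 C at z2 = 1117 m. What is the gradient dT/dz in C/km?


dT = 66.5 - 21.1 = 45.4 C
dz = 1117 - 61 = 1056 m
gradient = dT/dz * 1000 = 45.4/1056 * 1000 = 42.9924 C/km

42.9924


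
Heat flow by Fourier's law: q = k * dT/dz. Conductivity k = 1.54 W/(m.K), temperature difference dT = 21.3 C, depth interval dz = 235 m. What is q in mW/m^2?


q = k * dT / dz * 1000
= 1.54 * 21.3 / 235 * 1000
= 0.139583 * 1000
= 139.583 mW/m^2

139.583


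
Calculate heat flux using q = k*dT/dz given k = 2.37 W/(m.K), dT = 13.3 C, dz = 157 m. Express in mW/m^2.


q = k * dT / dz * 1000
= 2.37 * 13.3 / 157 * 1000
= 0.200771 * 1000
= 200.7707 mW/m^2

200.7707


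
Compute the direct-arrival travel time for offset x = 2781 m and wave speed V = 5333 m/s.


t = x / V
= 2781 / 5333
= 0.5215 s

0.5215


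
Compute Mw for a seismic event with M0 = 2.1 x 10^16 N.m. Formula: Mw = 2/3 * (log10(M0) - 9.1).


log10(M0) = log10(2.1 x 10^16) = 16.3222
Mw = 2/3 * (16.3222 - 9.1)
= 2/3 * 7.2222
= 4.81

4.81


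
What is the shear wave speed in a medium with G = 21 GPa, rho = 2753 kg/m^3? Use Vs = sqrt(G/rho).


Convert G to Pa: G = 21e9 Pa
Compute G/rho = 21e9 / 2753 = 7628042.1359
Vs = sqrt(7628042.1359) = 2761.89 m/s

2761.89


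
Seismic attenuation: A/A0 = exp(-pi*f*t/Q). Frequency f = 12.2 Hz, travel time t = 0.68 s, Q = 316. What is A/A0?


pi*f*t/Q = pi*12.2*0.68/316 = 0.082477
A/A0 = exp(-0.082477) = 0.920833

0.920833


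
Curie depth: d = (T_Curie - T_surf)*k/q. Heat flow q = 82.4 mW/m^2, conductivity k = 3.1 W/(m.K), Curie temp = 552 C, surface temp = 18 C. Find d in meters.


T_Curie - T_surf = 552 - 18 = 534 C
Convert q to W/m^2: 82.4 mW/m^2 = 0.0824 W/m^2
d = 534 * 3.1 / 0.0824 = 20089.81 m

20089.81


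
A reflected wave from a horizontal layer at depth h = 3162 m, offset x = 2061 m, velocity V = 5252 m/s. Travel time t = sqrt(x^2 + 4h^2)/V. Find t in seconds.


x^2 + 4h^2 = 2061^2 + 4*3162^2 = 4247721 + 39992976 = 44240697
sqrt(44240697) = 6651.3681
t = 6651.3681 / 5252 = 1.2664 s

1.2664


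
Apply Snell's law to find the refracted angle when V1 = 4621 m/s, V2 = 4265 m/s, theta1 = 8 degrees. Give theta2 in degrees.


sin(theta1) = sin(8 deg) = 0.139173
sin(theta2) = V2/V1 * sin(theta1) = 4265/4621 * 0.139173 = 0.128451
theta2 = arcsin(0.128451) = 7.3801 degrees

7.3801


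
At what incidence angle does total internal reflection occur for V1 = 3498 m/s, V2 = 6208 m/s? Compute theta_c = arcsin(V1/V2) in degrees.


V1/V2 = 3498/6208 = 0.563466
theta_c = arcsin(0.563466) = 34.2959 degrees

34.2959


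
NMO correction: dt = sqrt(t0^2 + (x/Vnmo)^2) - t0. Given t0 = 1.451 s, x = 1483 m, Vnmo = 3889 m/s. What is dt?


x/Vnmo = 1483/3889 = 0.381332
(x/Vnmo)^2 = 0.145414
t0^2 = 2.105401
sqrt(2.105401 + 0.145414) = 1.500272
dt = 1.500272 - 1.451 = 0.049272

0.049272


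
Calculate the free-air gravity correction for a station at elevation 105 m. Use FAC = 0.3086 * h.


FAC = 0.3086 * h
= 0.3086 * 105
= 32.403 mGal

32.403


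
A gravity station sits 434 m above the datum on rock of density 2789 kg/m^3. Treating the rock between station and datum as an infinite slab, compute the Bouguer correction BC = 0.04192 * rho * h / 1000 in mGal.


BC = 0.04192 * rho * h / 1000
= 0.04192 * 2789 * 434 / 1000
= 50.7411 mGal

50.7411


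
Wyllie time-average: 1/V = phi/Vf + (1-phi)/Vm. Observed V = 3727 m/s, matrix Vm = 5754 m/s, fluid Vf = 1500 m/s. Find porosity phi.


1/V - 1/Vm = 1/3727 - 1/5754 = 9.452e-05
1/Vf - 1/Vm = 1/1500 - 1/5754 = 0.00049287
phi = 9.452e-05 / 0.00049287 = 0.1918

0.1918


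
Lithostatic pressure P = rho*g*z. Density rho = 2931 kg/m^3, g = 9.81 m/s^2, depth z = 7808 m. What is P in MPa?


P = rho * g * z / 1e6
= 2931 * 9.81 * 7808 / 1e6
= 224504282.88 / 1e6
= 224.5043 MPa

224.5043


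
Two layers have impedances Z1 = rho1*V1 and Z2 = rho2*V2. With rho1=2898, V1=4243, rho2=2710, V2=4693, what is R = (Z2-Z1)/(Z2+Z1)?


Z1 = 2898 * 4243 = 12296214
Z2 = 2710 * 4693 = 12718030
R = (12718030 - 12296214) / (12718030 + 12296214) = 421816 / 25014244 = 0.0169

0.0169


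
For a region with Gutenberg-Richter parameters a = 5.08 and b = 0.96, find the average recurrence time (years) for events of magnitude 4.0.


log10(N) = 5.08 - 0.96*4.0 = 1.24
N = 10^1.24 = 17.378008
T = 1/N = 1/17.378008 = 0.0575 years

0.0575


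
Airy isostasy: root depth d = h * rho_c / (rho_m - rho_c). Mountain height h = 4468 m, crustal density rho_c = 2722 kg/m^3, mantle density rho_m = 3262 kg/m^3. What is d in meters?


rho_m - rho_c = 3262 - 2722 = 540
d = 4468 * 2722 / 540
= 12161896 / 540
= 22522.03 m

22522.03


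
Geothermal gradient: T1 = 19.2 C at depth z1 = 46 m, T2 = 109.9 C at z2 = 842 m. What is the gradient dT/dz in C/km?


dT = 109.9 - 19.2 = 90.7 C
dz = 842 - 46 = 796 m
gradient = dT/dz * 1000 = 90.7/796 * 1000 = 113.9447 C/km

113.9447


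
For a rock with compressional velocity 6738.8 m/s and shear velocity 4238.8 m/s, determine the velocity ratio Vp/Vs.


Vp/Vs = 6738.8 / 4238.8
= 1.5898

1.5898


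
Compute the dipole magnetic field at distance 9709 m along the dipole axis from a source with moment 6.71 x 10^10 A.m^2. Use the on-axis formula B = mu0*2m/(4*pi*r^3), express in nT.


m = 6.71 x 10^10 = 67100000000 A.m^2
2m = 134200000000 A.m^2
r^3 = 9709^3 = 915215787829
B = (4pi*10^-7) * 134200000000 / (4*pi * 915215787829) * 1e9
= 168640.693645 / 11500940781971.92 * 1e9
= 14.6632 nT

14.6632


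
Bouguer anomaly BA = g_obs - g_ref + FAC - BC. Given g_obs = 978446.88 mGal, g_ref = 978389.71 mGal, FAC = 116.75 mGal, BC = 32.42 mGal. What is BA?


BA = g_obs - g_ref + FAC - BC
= 978446.88 - 978389.71 + 116.75 - 32.42
= 141.5 mGal

141.5


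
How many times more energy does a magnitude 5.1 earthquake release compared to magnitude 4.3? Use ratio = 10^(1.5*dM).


M2 - M1 = 5.1 - 4.3 = 0.8
1.5 * 0.8 = 1.2
ratio = 10^1.2 = 15.85

15.85


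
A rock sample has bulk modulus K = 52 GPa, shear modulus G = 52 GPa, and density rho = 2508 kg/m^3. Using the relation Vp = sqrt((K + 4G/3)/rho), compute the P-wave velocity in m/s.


First compute the effective modulus:
K + 4G/3 = 52e9 + 4*52e9/3 = 121333333333.33 Pa
Then divide by density:
121333333333.33 / 2508 = 48378522.0627 Pa/(kg/m^3)
Take the square root:
Vp = sqrt(48378522.0627) = 6955.47 m/s

6955.47


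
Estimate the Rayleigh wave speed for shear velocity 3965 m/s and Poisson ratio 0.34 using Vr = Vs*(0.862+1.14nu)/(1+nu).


Numerator factor = 0.862 + 1.14*0.34 = 1.2496
Denominator = 1 + 0.34 = 1.34
Vr = 3965 * 1.2496 / 1.34 = 3697.51 m/s

3697.51


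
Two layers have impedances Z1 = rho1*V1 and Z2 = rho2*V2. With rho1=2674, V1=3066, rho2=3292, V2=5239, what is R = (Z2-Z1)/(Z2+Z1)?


Z1 = 2674 * 3066 = 8198484
Z2 = 3292 * 5239 = 17246788
R = (17246788 - 8198484) / (17246788 + 8198484) = 9048304 / 25445272 = 0.3556

0.3556


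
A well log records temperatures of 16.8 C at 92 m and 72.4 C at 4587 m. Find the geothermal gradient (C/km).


dT = 72.4 - 16.8 = 55.6 C
dz = 4587 - 92 = 4495 m
gradient = dT/dz * 1000 = 55.6/4495 * 1000 = 12.3693 C/km

12.3693


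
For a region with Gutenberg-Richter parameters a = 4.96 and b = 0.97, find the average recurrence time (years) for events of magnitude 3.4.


log10(N) = 4.96 - 0.97*3.4 = 1.662
N = 10^1.662 = 45.919801
T = 1/N = 1/45.919801 = 0.0218 years

0.0218


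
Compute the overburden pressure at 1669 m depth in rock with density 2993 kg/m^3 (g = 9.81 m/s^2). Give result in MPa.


P = rho * g * z / 1e6
= 2993 * 9.81 * 1669 / 1e6
= 49004059.77 / 1e6
= 49.0041 MPa

49.0041


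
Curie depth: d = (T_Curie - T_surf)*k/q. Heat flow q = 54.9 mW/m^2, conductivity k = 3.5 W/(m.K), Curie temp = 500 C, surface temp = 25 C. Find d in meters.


T_Curie - T_surf = 500 - 25 = 475 C
Convert q to W/m^2: 54.9 mW/m^2 = 0.0549 W/m^2
d = 475 * 3.5 / 0.0549 = 30282.33 m

30282.33


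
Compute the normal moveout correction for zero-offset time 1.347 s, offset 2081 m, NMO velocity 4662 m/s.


x/Vnmo = 2081/4662 = 0.446375
(x/Vnmo)^2 = 0.199251
t0^2 = 1.814409
sqrt(1.814409 + 0.199251) = 1.419035
dt = 1.419035 - 1.347 = 0.072035

0.072035


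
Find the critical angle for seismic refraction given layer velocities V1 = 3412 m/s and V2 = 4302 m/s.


V1/V2 = 3412/4302 = 0.793119
theta_c = arcsin(0.793119) = 52.478 degrees

52.478


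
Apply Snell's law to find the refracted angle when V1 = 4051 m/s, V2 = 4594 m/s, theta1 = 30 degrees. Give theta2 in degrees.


sin(theta1) = sin(30 deg) = 0.5
sin(theta2) = V2/V1 * sin(theta1) = 4594/4051 * 0.5 = 0.56702
theta2 = arcsin(0.56702) = 34.5427 degrees

34.5427


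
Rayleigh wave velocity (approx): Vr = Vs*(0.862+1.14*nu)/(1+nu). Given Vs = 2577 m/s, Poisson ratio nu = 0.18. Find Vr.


Numerator factor = 0.862 + 1.14*0.18 = 1.0672
Denominator = 1 + 0.18 = 1.18
Vr = 2577 * 1.0672 / 1.18 = 2330.66 m/s

2330.66


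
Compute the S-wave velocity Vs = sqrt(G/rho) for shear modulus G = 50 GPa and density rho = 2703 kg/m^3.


Convert G to Pa: G = 50e9 Pa
Compute G/rho = 50e9 / 2703 = 18497965.2238
Vs = sqrt(18497965.2238) = 4300.93 m/s

4300.93


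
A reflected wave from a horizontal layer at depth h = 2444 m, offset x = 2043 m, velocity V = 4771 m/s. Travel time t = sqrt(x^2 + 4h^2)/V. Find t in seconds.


x^2 + 4h^2 = 2043^2 + 4*2444^2 = 4173849 + 23892544 = 28066393
sqrt(28066393) = 5297.7725
t = 5297.7725 / 4771 = 1.1104 s

1.1104


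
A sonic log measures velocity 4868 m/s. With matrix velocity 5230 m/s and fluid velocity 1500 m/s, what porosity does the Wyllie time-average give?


1/V - 1/Vm = 1/4868 - 1/5230 = 1.422e-05
1/Vf - 1/Vm = 1/1500 - 1/5230 = 0.00047546
phi = 1.422e-05 / 0.00047546 = 0.0299

0.0299


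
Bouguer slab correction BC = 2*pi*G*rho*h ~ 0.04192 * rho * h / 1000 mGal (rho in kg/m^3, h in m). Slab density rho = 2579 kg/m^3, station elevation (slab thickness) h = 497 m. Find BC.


BC = 0.04192 * rho * h / 1000
= 0.04192 * 2579 * 497 / 1000
= 53.7315 mGal

53.7315


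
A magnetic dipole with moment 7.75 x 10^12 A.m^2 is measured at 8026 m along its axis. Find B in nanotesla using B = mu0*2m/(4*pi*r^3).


m = 7.75 x 10^12 = 7750000000000 A.m^2
2m = 15500000000000 A.m^2
r^3 = 8026^3 = 517008241576
B = (4pi*10^-7) * 15500000000000 / (4*pi * 517008241576) * 1e9
= 19477874.452257 / 6496917174322.15 * 1e9
= 2998.018 nT

2998.018


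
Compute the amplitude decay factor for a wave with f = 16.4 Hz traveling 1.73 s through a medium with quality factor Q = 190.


pi*f*t/Q = pi*16.4*1.73/190 = 0.469122
A/A0 = exp(-0.469122) = 0.625551

0.625551


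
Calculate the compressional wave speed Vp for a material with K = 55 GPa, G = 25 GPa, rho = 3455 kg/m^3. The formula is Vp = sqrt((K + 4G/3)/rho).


First compute the effective modulus:
K + 4G/3 = 55e9 + 4*25e9/3 = 88333333333.33 Pa
Then divide by density:
88333333333.33 / 3455 = 25566811.3845 Pa/(kg/m^3)
Take the square root:
Vp = sqrt(25566811.3845) = 5056.36 m/s

5056.36


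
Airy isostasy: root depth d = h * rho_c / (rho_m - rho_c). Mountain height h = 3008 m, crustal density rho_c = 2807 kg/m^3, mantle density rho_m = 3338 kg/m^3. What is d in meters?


rho_m - rho_c = 3338 - 2807 = 531
d = 3008 * 2807 / 531
= 8443456 / 531
= 15901.05 m

15901.05


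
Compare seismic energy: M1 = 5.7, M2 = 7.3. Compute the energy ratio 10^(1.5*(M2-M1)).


M2 - M1 = 7.3 - 5.7 = 1.6
1.5 * 1.6 = 2.4
ratio = 10^2.4 = 251.19

251.19


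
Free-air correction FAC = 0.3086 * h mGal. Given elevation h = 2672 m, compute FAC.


FAC = 0.3086 * h
= 0.3086 * 2672
= 824.5792 mGal

824.5792


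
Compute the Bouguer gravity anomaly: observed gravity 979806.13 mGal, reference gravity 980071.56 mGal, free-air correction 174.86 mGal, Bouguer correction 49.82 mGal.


BA = g_obs - g_ref + FAC - BC
= 979806.13 - 980071.56 + 174.86 - 49.82
= -140.39 mGal

-140.39


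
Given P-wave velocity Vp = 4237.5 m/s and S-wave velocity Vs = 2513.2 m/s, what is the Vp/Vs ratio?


Vp/Vs = 4237.5 / 2513.2
= 1.6861

1.6861


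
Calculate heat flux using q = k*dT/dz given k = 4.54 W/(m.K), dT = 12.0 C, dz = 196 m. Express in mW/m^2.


q = k * dT / dz * 1000
= 4.54 * 12.0 / 196 * 1000
= 0.277959 * 1000
= 277.9592 mW/m^2

277.9592


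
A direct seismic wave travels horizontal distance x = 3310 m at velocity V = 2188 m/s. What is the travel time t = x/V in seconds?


t = x / V
= 3310 / 2188
= 1.5128 s

1.5128


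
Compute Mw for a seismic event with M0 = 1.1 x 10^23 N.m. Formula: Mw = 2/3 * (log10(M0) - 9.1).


log10(M0) = log10(1.1 x 10^23) = 23.0414
Mw = 2/3 * (23.0414 - 9.1)
= 2/3 * 13.9414
= 9.29

9.29


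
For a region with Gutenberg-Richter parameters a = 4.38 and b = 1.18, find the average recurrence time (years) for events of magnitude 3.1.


log10(N) = 4.38 - 1.18*3.1 = 0.722
N = 10^0.722 = 5.272299
T = 1/N = 1/5.272299 = 0.1897 years

0.1897


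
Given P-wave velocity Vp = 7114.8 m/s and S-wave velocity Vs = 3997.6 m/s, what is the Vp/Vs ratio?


Vp/Vs = 7114.8 / 3997.6
= 1.7798

1.7798


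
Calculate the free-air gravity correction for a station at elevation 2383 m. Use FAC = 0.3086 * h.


FAC = 0.3086 * h
= 0.3086 * 2383
= 735.3938 mGal

735.3938


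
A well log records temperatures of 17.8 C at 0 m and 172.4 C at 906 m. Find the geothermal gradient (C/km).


dT = 172.4 - 17.8 = 154.6 C
dz = 906 - 0 = 906 m
gradient = dT/dz * 1000 = 154.6/906 * 1000 = 170.6402 C/km

170.6402


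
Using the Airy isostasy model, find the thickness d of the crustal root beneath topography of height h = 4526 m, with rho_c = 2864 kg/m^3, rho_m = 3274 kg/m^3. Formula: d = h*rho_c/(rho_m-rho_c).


rho_m - rho_c = 3274 - 2864 = 410
d = 4526 * 2864 / 410
= 12962464 / 410
= 31615.77 m

31615.77


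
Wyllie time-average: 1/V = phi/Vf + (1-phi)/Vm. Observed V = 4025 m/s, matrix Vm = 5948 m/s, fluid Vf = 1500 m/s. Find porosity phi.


1/V - 1/Vm = 1/4025 - 1/5948 = 8.032e-05
1/Vf - 1/Vm = 1/1500 - 1/5948 = 0.00049854
phi = 8.032e-05 / 0.00049854 = 0.1611

0.1611


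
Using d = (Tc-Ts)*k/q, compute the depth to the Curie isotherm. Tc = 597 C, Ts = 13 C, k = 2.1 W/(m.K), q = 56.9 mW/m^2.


T_Curie - T_surf = 597 - 13 = 584 C
Convert q to W/m^2: 56.9 mW/m^2 = 0.0569 W/m^2
d = 584 * 2.1 / 0.0569 = 21553.6 m

21553.6


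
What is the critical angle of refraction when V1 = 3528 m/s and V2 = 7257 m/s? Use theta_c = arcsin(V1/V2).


V1/V2 = 3528/7257 = 0.486151
theta_c = arcsin(0.486151) = 29.0879 degrees

29.0879


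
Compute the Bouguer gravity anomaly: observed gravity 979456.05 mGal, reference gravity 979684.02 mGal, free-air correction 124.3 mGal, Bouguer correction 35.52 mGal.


BA = g_obs - g_ref + FAC - BC
= 979456.05 - 979684.02 + 124.3 - 35.52
= -139.19 mGal

-139.19


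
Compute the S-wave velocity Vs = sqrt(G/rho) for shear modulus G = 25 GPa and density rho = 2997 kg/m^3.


Convert G to Pa: G = 25e9 Pa
Compute G/rho = 25e9 / 2997 = 8341675.0083
Vs = sqrt(8341675.0083) = 2888.2 m/s

2888.2


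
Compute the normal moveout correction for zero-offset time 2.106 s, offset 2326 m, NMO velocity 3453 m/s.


x/Vnmo = 2326/3453 = 0.673617
(x/Vnmo)^2 = 0.45376
t0^2 = 4.435236
sqrt(4.435236 + 0.45376) = 2.211107
dt = 2.211107 - 2.106 = 0.105107

0.105107


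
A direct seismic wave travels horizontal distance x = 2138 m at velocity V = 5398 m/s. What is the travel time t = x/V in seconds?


t = x / V
= 2138 / 5398
= 0.3961 s

0.3961


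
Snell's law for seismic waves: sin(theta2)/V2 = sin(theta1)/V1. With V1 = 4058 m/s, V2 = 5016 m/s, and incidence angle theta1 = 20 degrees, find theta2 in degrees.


sin(theta1) = sin(20 deg) = 0.34202
sin(theta2) = V2/V1 * sin(theta1) = 5016/4058 * 0.34202 = 0.422763
theta2 = arcsin(0.422763) = 25.0092 degrees

25.0092


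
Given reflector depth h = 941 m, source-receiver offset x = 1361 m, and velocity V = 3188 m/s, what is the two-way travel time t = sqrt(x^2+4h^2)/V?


x^2 + 4h^2 = 1361^2 + 4*941^2 = 1852321 + 3541924 = 5394245
sqrt(5394245) = 2322.5514
t = 2322.5514 / 3188 = 0.7285 s

0.7285


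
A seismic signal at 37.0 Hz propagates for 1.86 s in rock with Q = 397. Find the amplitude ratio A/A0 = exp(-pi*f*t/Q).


pi*f*t/Q = pi*37.0*1.86/397 = 0.544595
A/A0 = exp(-0.544595) = 0.580076

0.580076


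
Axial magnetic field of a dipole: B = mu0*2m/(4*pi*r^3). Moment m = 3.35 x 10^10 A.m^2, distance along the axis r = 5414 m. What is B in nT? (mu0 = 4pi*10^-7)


m = 3.35 x 10^10 = 33500000000 A.m^2
2m = 67000000000 A.m^2
r^3 = 5414^3 = 158691897944
B = (4pi*10^-7) * 67000000000 / (4*pi * 158691897944) * 1e9
= 84194.683116 / 1994181203060.37 * 1e9
= 42.2202 nT

42.2202


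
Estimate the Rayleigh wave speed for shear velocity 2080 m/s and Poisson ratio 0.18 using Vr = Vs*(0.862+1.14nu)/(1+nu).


Numerator factor = 0.862 + 1.14*0.18 = 1.0672
Denominator = 1 + 0.18 = 1.18
Vr = 2080 * 1.0672 / 1.18 = 1881.17 m/s

1881.17


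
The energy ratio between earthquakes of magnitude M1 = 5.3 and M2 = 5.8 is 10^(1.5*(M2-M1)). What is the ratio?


M2 - M1 = 5.8 - 5.3 = 0.5
1.5 * 0.5 = 0.75
ratio = 10^0.75 = 5.62

5.62


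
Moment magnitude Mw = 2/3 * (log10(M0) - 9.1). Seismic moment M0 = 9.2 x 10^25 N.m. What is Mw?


log10(M0) = log10(9.2 x 10^25) = 25.9638
Mw = 2/3 * (25.9638 - 9.1)
= 2/3 * 16.8638
= 11.24

11.24


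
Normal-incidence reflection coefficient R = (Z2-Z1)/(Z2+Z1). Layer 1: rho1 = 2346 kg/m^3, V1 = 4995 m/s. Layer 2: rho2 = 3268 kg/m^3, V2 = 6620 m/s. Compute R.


Z1 = 2346 * 4995 = 11718270
Z2 = 3268 * 6620 = 21634160
R = (21634160 - 11718270) / (21634160 + 11718270) = 9915890 / 33352430 = 0.2973

0.2973


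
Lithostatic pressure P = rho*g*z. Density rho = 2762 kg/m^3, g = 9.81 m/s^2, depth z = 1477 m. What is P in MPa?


P = rho * g * z / 1e6
= 2762 * 9.81 * 1477 / 1e6
= 40019639.94 / 1e6
= 40.0196 MPa

40.0196


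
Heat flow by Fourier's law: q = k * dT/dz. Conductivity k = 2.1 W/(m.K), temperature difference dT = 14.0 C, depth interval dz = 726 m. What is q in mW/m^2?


q = k * dT / dz * 1000
= 2.1 * 14.0 / 726 * 1000
= 0.040496 * 1000
= 40.4959 mW/m^2

40.4959


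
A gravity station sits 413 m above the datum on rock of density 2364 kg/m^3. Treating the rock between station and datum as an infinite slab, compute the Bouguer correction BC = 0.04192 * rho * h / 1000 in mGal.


BC = 0.04192 * rho * h / 1000
= 0.04192 * 2364 * 413 / 1000
= 40.9278 mGal

40.9278


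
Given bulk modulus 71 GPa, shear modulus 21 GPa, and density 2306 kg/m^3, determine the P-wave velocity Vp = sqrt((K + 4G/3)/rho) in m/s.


First compute the effective modulus:
K + 4G/3 = 71e9 + 4*21e9/3 = 99000000000.0 Pa
Then divide by density:
99000000000.0 / 2306 = 42931483.0876 Pa/(kg/m^3)
Take the square root:
Vp = sqrt(42931483.0876) = 6552.21 m/s

6552.21


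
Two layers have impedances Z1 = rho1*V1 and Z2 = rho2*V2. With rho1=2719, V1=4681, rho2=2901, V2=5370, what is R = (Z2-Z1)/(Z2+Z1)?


Z1 = 2719 * 4681 = 12727639
Z2 = 2901 * 5370 = 15578370
R = (15578370 - 12727639) / (15578370 + 12727639) = 2850731 / 28306009 = 0.1007

0.1007


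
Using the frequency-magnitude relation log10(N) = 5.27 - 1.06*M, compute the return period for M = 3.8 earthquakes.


log10(N) = 5.27 - 1.06*3.8 = 1.242
N = 10^1.242 = 17.458222
T = 1/N = 1/17.458222 = 0.0573 years

0.0573


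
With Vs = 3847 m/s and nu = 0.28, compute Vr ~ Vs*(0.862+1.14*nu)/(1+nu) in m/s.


Numerator factor = 0.862 + 1.14*0.28 = 1.1812
Denominator = 1 + 0.28 = 1.28
Vr = 3847 * 1.1812 / 1.28 = 3550.06 m/s

3550.06


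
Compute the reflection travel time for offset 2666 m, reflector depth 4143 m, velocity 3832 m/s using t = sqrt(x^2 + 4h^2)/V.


x^2 + 4h^2 = 2666^2 + 4*4143^2 = 7107556 + 68657796 = 75765352
sqrt(75765352) = 8704.3295
t = 8704.3295 / 3832 = 2.2715 s

2.2715


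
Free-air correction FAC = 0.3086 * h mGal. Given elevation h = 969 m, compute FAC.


FAC = 0.3086 * h
= 0.3086 * 969
= 299.0334 mGal

299.0334


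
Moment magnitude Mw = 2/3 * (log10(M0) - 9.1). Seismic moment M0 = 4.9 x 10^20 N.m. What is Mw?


log10(M0) = log10(4.9 x 10^20) = 20.6902
Mw = 2/3 * (20.6902 - 9.1)
= 2/3 * 11.5902
= 7.73

7.73


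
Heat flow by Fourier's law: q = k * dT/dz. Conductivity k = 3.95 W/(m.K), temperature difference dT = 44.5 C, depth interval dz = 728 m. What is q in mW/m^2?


q = k * dT / dz * 1000
= 3.95 * 44.5 / 728 * 1000
= 0.241449 * 1000
= 241.4492 mW/m^2

241.4492


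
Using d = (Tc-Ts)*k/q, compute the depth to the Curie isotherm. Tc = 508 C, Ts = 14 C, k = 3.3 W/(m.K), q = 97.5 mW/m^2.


T_Curie - T_surf = 508 - 14 = 494 C
Convert q to W/m^2: 97.5 mW/m^2 = 0.0975 W/m^2
d = 494 * 3.3 / 0.0975 = 16720.0 m

16720.0


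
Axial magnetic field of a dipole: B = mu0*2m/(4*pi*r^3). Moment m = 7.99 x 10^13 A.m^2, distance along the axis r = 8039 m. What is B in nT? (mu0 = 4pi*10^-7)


m = 7.99 x 10^13 = 79900000000000 A.m^2
2m = 159800000000000 A.m^2
r^3 = 8039^3 = 519524563319
B = (4pi*10^-7) * 159800000000000 / (4*pi * 519524563319) * 1e9
= 200810602.41746 / 6528538205929.66 * 1e9
= 30758.8921 nT

30758.8921


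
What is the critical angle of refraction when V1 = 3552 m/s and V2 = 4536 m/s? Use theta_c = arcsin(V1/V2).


V1/V2 = 3552/4536 = 0.783069
theta_c = arcsin(0.783069) = 51.5424 degrees

51.5424


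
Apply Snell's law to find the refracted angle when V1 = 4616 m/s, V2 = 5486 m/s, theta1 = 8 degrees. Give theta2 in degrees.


sin(theta1) = sin(8 deg) = 0.139173
sin(theta2) = V2/V1 * sin(theta1) = 5486/4616 * 0.139173 = 0.165404
theta2 = arcsin(0.165404) = 9.5207 degrees

9.5207


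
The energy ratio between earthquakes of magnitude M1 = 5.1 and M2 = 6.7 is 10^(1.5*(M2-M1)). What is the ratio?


M2 - M1 = 6.7 - 5.1 = 1.6
1.5 * 1.6 = 2.4
ratio = 10^2.4 = 251.19

251.19


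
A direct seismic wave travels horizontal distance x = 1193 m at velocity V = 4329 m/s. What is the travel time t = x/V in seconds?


t = x / V
= 1193 / 4329
= 0.2756 s

0.2756


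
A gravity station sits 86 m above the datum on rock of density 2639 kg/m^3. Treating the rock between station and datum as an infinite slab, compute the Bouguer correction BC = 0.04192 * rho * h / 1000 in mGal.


BC = 0.04192 * rho * h / 1000
= 0.04192 * 2639 * 86 / 1000
= 9.5139 mGal

9.5139


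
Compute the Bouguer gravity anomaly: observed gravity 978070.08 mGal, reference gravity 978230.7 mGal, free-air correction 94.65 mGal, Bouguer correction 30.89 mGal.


BA = g_obs - g_ref + FAC - BC
= 978070.08 - 978230.7 + 94.65 - 30.89
= -96.86 mGal

-96.86


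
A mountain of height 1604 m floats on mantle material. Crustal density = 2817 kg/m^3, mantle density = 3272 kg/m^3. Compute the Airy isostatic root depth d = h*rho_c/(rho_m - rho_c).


rho_m - rho_c = 3272 - 2817 = 455
d = 1604 * 2817 / 455
= 4518468 / 455
= 9930.7 m

9930.7


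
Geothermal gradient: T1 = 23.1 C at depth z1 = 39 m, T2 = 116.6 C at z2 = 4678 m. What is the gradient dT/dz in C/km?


dT = 116.6 - 23.1 = 93.5 C
dz = 4678 - 39 = 4639 m
gradient = dT/dz * 1000 = 93.5/4639 * 1000 = 20.1552 C/km

20.1552


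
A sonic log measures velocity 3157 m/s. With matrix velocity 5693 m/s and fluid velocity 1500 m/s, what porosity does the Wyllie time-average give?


1/V - 1/Vm = 1/3157 - 1/5693 = 0.0001411
1/Vf - 1/Vm = 1/1500 - 1/5693 = 0.00049101
phi = 0.0001411 / 0.00049101 = 0.2874

0.2874


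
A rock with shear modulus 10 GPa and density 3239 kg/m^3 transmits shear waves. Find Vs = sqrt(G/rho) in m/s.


Convert G to Pa: G = 10e9 Pa
Compute G/rho = 10e9 / 3239 = 3087372.6459
Vs = sqrt(3087372.6459) = 1757.09 m/s

1757.09


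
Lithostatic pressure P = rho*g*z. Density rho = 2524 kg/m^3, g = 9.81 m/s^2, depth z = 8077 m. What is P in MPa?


P = rho * g * z / 1e6
= 2524 * 9.81 * 8077 / 1e6
= 199990073.88 / 1e6
= 199.9901 MPa

199.9901
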